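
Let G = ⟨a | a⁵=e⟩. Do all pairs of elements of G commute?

G has a single generator, so G is cyclic and hence abelian.

Answer: Yes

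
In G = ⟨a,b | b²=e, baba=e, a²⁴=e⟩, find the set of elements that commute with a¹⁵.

⟨a¹⁵⟩ ⊆ C_G(a¹⁵) since powers of a¹⁵ commute with a¹⁵; so |C_G(a¹⁵)| ≥ |⟨a¹⁵⟩| = 8.
By orbit–stabilizer, |C_G(a¹⁵)| = |G| / |conj. class of a¹⁵| = 48 / 2 = 24.
The 24 elements commuting with a¹⁵ are {e, a, a², a³, a⁴, a⁵, a⁶, a⁷, a⁸, a⁹, a¹⁰, a¹¹, a¹², a¹³, a¹⁴, a¹⁵, a¹⁶, a¹⁷, a¹⁸, a¹⁹, a²⁰, a²¹, a²², a²³}.

Answer: {e, a, a², a³, a⁴, a⁵, a⁶, a⁷, a⁸, a⁹, a¹⁰, a¹¹, a¹², a¹³, a¹⁴, a¹⁵, a¹⁶, a¹⁷, a¹⁸, a¹⁹, a²⁰, a²¹, a²², a²³}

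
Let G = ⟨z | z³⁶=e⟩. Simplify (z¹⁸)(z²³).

Compute (z¹⁸) · (z²³) by multiplying left to right and reducing via the relations at each step:
  (z¹⁸) · z²³ = z⁵

Answer: z⁵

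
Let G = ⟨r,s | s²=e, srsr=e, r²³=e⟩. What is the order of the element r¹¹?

Compute successive powers until reaching e:
  (r¹¹)¹ = r¹¹, (r¹¹)² = r²², (r¹¹)³ = r¹⁰, (r¹¹)⁴ = r²¹, (r¹¹)⁵ = r⁹, (r¹¹)⁶ = r²⁰, (r¹¹)⁷ = r⁸, (r¹¹)⁸ = r¹⁹, (r¹¹)⁹ = r⁷, (r¹¹)¹⁰ = r¹⁸, (r¹¹)¹¹ = r⁶, (r¹¹)¹² = r¹⁷, (r¹¹)¹³ = r⁵, (r¹¹)¹⁴ = r¹⁶, (r¹¹)¹⁵ = r⁴, (r¹¹)¹⁶ = r¹⁵, (r¹¹)¹⁷ = r³, (r¹¹)¹⁸ = r¹⁴, (r¹¹)¹⁹ = r², (r¹¹)²⁰ = r¹³, (r¹¹)²¹ = r, (r¹¹)²² = r¹², (r¹¹)²³ = e.
The smallest positive k with (r¹¹)ᵏ = e is 23.

Answer: 23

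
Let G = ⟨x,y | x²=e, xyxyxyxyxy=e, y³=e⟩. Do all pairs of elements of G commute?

x·y = xy but y·x = yx, so x·y ≠ y·x and G is not abelian.

Answer: No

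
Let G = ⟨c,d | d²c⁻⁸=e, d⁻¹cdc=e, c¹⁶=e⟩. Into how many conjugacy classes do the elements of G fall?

The conjugacy classes (representative and size) are:
  [e] (size 1), [c] (size 2), [c¹⁴] (size 2), [c³] (size 2), [c¹²] (size 2), [c⁵] (size 2), [c¹⁰] (size 2), [c⁷] (size 2), [c⁸] (size 1), [c⁶d] (size 8), [c³d⁻¹] (size 8).
Class equation: 1 + 2 + 2 + 2 + 2 + 2 + 2 + 2 + 1 + 8 + 8 = 32 = |G|. So G has 11 conjugacy classes.

Answer: 11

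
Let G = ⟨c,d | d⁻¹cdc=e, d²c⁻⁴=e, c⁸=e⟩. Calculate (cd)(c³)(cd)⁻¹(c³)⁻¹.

[(cd), (c³)] = (cd)·(c³)·(cd)⁻¹·(c³)⁻¹.
  (cd) · (c³) = c²d⁻¹
  (c²d⁻¹) · (cd⁻¹) = c⁵
  (c⁵) · (c⁵) = c²

Answer: c²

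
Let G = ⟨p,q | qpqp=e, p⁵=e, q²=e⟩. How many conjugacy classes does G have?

The conjugacy classes (representative and size) are:
  [e] (size 1), [p] (size 2), [p²] (size 2), [q] (size 5).
Class equation: 1 + 2 + 2 + 5 = 10 = |G|. So G has 4 conjugacy classes.

Answer: 4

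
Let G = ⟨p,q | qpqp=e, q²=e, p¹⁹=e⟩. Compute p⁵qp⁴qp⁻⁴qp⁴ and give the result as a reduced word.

Multiply left to right, reducing at each step:
  (p⁵) · q = p⁵q
  (p⁵q) · p⁴ = pq
  (pq) · q = p
  p · p⁻⁴ = p¹⁶
  (p¹⁶) · q = p¹⁶q
  (p¹⁶q) · p⁴ = p¹²q

Answer: p¹²q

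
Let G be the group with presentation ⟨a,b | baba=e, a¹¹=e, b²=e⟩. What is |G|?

Enumerate words in the generators, reducing via the relations: the distinct elements are
  {a, b, e, ab, a², a³, a⁴, a⁵, a⁶, a⁷, a⁸, a⁹, a²b, a³b, a¹⁰, a⁴b, a⁵b, a⁶b, a⁷b, a⁸b, a⁹b, a¹⁰b}.
No further products give new elements, so |G| = 22.

Answer: 22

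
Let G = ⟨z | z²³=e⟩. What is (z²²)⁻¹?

The order of (z²²) is 23 (smallest k with (z²²)ᵏ = e), so (z²²)⁻¹ = (z²²)²² = z.
Check: (z²²) · z → (z²²) · z = e, giving e as required.

Answer: z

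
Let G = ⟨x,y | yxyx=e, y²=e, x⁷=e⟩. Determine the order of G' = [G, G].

G' = [G, G] is generated by all commutators. The generator-pair commutators are: [x, y] = x².
The subgroup they normally generate is {e, x, x², x³, x⁴, x⁵, x⁶}, of order 7.
Check: |G/G'| = 14/7 = 2 is the order of the abelianisation.

Answer: 7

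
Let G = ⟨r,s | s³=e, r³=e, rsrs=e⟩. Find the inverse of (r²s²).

The order of (r²s²) is 2 (smallest k with (r²s²)ᵏ = e), so (r²s²)⁻¹ = (r²s²)¹ = r²s².
Check: (r²s²) · (r²s²) → (r²s²) · r² = s;   s · s² = e, giving e as required.

Answer: r²s²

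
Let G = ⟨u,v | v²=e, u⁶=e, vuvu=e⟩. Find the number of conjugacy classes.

The conjugacy classes (representative and size) are:
  [e] (size 1), [u⁵] (size 2), [u⁴] (size 2), [u³] (size 1), [v] (size 3), [u³v] (size 3).
Class equation: 1 + 2 + 2 + 1 + 3 + 3 = 12 = |G|. So G has 6 conjugacy classes.

Answer: 6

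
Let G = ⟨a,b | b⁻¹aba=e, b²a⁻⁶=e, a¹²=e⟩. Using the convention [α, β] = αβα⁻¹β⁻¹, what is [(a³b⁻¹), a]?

[(a³b⁻¹), a] = (a³b⁻¹)·a·(a³b⁻¹)⁻¹·a⁻¹.
  (a³b⁻¹) · a = a²b⁻¹
  (a²b⁻¹) · (a³b) = a¹¹
  (a¹¹) · (a¹¹) = a¹⁰

Answer: a¹⁰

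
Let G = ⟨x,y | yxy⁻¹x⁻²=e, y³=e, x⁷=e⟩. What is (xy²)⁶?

Compute successive powers of (xy²), reducing at each step:
  (xy²)²: (xy²) · x = x⁵y²;   (x⁵y²) · y² = x⁵y
  (xy²)³: (x⁵y) · x = y;   y · y² = e
  (xy²)⁴: e · x = x;   x · y² = xy²
  (xy²)⁵: (xy²) · x = x⁵y²;   (x⁵y²) · y² = x⁵y
  (xy²)⁶: (x⁵y) · x = y;   y · y² = e

Answer: e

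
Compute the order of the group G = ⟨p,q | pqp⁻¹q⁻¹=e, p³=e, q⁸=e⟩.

Enumerate words in the generators, reducing via the relations: the distinct elements are
  {e, p, q, pq, p², q², q³, q⁴, q⁵, q⁶, q⁷, pq², pq³, pq⁴, pq⁵, pq⁶, pq⁷, p²q, p²q², p²q³, p²q⁴, p²q⁵, p²q⁶, p²q⁷}.
No further products give new elements, so |G| = 24.

Answer: 24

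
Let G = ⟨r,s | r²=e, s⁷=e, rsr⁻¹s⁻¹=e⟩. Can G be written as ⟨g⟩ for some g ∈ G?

|G| = 14. The element rs has order 14 (its powers give 14 distinct elements), so ⟨rs⟩ = G and G is cyclic.

Answer: Yes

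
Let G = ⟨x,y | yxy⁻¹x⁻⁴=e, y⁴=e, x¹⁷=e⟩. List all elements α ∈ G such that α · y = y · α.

⟨y⟩ ⊆ C_G(y) since powers of y commute with y; so |C_G(y)| ≥ |⟨y⟩| = 4.
By orbit–stabilizer, |C_G(y)| = |G| / |conj. class of y| = 68 / 17 = 4.
The 4 elements commuting with y are {e, y, y², y³}.

Answer: {e, y, y², y³}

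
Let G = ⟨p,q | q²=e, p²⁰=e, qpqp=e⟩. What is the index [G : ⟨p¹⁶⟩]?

First find ord(p¹⁶) by computing successive powers:
  (p¹⁶)¹ = p¹⁶, (p¹⁶)² = p¹², (p¹⁶)³ = p⁸, (p¹⁶)⁴ = p⁴, (p¹⁶)⁵ = e.
So |⟨p¹⁶⟩| = ord(p¹⁶) = 5. With |G| = 40, by Lagrange [G : ⟨p¹⁶⟩] = 40/5 = 8.

Answer: 8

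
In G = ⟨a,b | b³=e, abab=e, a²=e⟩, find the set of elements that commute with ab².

⟨ab²⟩ ⊆ C_G(ab²) since powers of ab² commute with ab²; so |C_G(ab²)| ≥ |⟨ab²⟩| = 2.
By orbit–stabilizer, |C_G(ab²)| = |G| / |conj. class of ab²| = 6 / 3 = 2.
The 2 elements commuting with ab² are {e, ab²}.

Answer: {e, ab²}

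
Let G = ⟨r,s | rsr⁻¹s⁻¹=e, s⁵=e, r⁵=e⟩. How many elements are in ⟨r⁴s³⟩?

|⟨r⁴s³⟩| equals the order of r⁴s³. Compute successive powers until reaching e:
  (r⁴s³)¹ = r⁴s³, (r⁴s³)² = r³s, (r⁴s³)³ = r²s⁴, (r⁴s³)⁴ = rs², (r⁴s³)⁵ = e.
The smallest positive k with (r⁴s³)ᵏ = e is 5, so |⟨r⁴s³⟩| = 5.

Answer: 5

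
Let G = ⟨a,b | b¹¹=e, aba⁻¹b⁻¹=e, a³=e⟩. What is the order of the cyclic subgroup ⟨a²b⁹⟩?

|⟨a²b⁹⟩| equals the order of a²b⁹. Compute successive powers until reaching e:
  (a²b⁹)¹ = a²b⁹, (a²b⁹)² = ab⁷, (a²b⁹)³ = b⁵, (a²b⁹)⁴ = a²b³, (a²b⁹)⁵ = ab, (a²b⁹)⁶ = b¹⁰, (a²b⁹)⁷ = a²b⁸, (a²b⁹)⁸ = ab⁶, (a²b⁹)⁹ = b⁴, (a²b⁹)¹⁰ = a²b², (a²b⁹)¹¹ = a, (a²b⁹)¹² = b⁹, (a²b⁹)¹³ = a²b⁷, (a²b⁹)¹⁴ = ab⁵, (a²b⁹)¹⁵ = b³, (a²b⁹)¹⁶ = a²b, (a²b⁹)¹⁷ = ab¹⁰, (a²b⁹)¹⁸ = b⁸, (a²b⁹)¹⁹ = a²b⁶, (a²b⁹)²⁰ = ab⁴, (a²b⁹)²¹ = b², (a²b⁹)²² = a², (a²b⁹)²³ = ab⁹, (a²b⁹)²⁴ = b⁷, (a²b⁹)²⁵ = a²b⁵, (a²b⁹)²⁶ = ab³, (a²b⁹)²⁷ = b, (a²b⁹)²⁸ = a²b¹⁰, (a²b⁹)²⁹ = ab⁸, (a²b⁹)³⁰ = b⁶, (a²b⁹)³¹ = a²b⁴, (a²b⁹)³² = ab², (a²b⁹)³³ = e.
The smallest positive k with (a²b⁹)ᵏ = e is 33, so |⟨a²b⁹⟩| = 33.

Answer: 33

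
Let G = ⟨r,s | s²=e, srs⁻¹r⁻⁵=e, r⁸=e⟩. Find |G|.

Enumerate words in the generators, reducing via the relations: the distinct elements are
  {e, r, s, rs, r², r³, r⁴, r⁵, r⁶, r⁷, r²s, r³s, r⁴s, r⁵s, r⁶s, r⁷s}.
No further products give new elements, so |G| = 16.

Answer: 16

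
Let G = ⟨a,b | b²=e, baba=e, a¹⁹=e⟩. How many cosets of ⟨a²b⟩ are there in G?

First find ord(a²b) by computing successive powers:
  (a²b)¹ = a²b, (a²b)² = e.
So |⟨a²b⟩| = ord(a²b) = 2. With |G| = 38, by Lagrange [G : ⟨a²b⟩] = 38/2 = 19.

Answer: 19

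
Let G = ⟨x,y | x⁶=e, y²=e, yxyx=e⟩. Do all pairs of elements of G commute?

x·y = xy but y·x = x⁵y, so x·y ≠ y·x and G is not abelian.

Answer: No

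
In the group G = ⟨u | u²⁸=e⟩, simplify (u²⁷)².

Compute successive powers of (u²⁷), reducing at each step:
  (u²⁷)²: (u²⁷) · u²⁷ = u²⁶

Answer: u²⁶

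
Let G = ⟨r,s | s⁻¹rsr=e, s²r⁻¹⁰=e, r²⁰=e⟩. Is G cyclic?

Every cyclic group is abelian. But r·s = rs while s·r = r⁹s⁻¹, so r·s ≠ s·r and G is not abelian. Hence G is not cyclic.

Answer: No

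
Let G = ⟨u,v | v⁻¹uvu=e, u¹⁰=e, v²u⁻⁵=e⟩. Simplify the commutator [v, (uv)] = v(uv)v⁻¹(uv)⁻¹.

[v, (uv)] = v·(uv)·v⁻¹·(uv)⁻¹.
  v · (uv) = u⁴
  (u⁴) · (v⁻¹) = u⁴v⁻¹
  (u⁴v⁻¹) · (uv⁻¹) = u⁸

Answer: u⁸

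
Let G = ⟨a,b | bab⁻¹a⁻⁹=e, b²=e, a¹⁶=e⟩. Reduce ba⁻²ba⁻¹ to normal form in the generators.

Multiply left to right, reducing at each step:
  b · a⁻² = a¹⁴b
  (a¹⁴b) · b = a¹⁴
  (a¹⁴) · a⁻¹ = a¹³

Answer: a¹³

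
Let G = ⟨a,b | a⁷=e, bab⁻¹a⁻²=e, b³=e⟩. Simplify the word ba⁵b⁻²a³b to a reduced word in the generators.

Multiply left to right, reducing at each step:
  b · a⁵ = a³b
  (a³b) · b⁻² = a³b²
  (a³b²) · a³ = ab²
  (ab²) · b = a

Answer: a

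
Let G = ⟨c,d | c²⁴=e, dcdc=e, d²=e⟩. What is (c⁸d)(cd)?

Compute (c⁸d) · (cd) by multiplying left to right and reducing via the relations at each step:
  (c⁸d) · c = c⁷d
  (c⁷d) · d = c⁷

Answer: c⁷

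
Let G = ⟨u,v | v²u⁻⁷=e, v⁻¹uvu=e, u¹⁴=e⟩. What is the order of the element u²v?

Compute successive powers until reaching e:
  (u²v)¹ = u²v, (u²v)² = u⁷, (u²v)³ = u²v⁻¹, (u²v)⁴ = e.
The smallest positive k with (u²v)ᵏ = e is 4.

Answer: 4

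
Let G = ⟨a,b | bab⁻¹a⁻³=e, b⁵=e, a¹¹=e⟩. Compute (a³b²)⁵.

Compute successive powers of (a³b²), reducing at each step:
  (a³b²)²: (a³b²) · a³ = a⁸b²;   (a⁸b²) · b² = a⁸b⁴
  (a³b²)³: (a⁸b⁴) · a³ = a⁹b⁴;   (a⁹b⁴) · b² = a⁹b
  (a³b²)⁴: (a⁹b) · a³ = a⁷b;   (a⁷b) · b² = a⁷b³
  (a³b²)⁵: (a⁷b³) · a³ = b³;   (b³) · b² = e

Answer: e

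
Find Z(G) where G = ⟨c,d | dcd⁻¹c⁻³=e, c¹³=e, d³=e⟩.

An element z ∈ Z(G) iff z commutes with every generator.
For example e is central: e·c = c = c·e; e·d = d = d·e.
Whereas c ∉ Z(G) since c·d = cd ≠ c³d = d·c.
Checking each of the 39 elements this way gives Z(G) = {e}, of order 1.

Answer: {e}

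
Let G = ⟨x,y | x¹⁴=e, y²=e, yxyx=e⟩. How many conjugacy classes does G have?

The conjugacy classes (representative and size) are:
  [e] (size 1), [x¹³] (size 2), [x²] (size 2), [x³] (size 2), [x¹⁰] (size 2), [x⁵] (size 2), [x⁸] (size 2), [x⁷] (size 1), [x⁶y] (size 7), [x⁹y] (size 7).
Class equation: 1 + 2 + 2 + 2 + 2 + 2 + 2 + 1 + 7 + 7 = 28 = |G|. So G has 10 conjugacy classes.

Answer: 10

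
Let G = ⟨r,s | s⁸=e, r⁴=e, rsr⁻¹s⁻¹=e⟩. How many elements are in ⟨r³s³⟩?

|⟨r³s³⟩| equals the order of r³s³. Compute successive powers until reaching e:
  (r³s³)¹ = r³s³, (r³s³)² = r²s⁶, (r³s³)³ = rs, (r³s³)⁴ = s⁴, (r³s³)⁵ = r³s⁷, (r³s³)⁶ = r²s², (r³s³)⁷ = rs⁵, (r³s³)⁸ = e.
The smallest positive k with (r³s³)ᵏ = e is 8, so |⟨r³s³⟩| = 8.

Answer: 8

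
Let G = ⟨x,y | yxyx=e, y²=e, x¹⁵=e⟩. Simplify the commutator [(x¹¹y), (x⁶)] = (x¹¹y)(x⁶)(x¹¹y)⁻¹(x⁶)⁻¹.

[(x¹¹y), (x⁶)] = (x¹¹y)·(x⁶)·(x¹¹y)⁻¹·(x⁶)⁻¹.
  (x¹¹y) · (x⁶) = x⁵y
  (x⁵y) · (x¹¹y) = x⁹
  (x⁹) · (x⁹) = x³

Answer: x³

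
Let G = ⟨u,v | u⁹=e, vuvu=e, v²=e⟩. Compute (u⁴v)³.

Compute successive powers of (u⁴v), reducing at each step:
  (u⁴v)²: (u⁴v) · u⁴ = v;   v · v = e
  (u⁴v)³: e · u⁴ = u⁴;   (u⁴) · v = u⁴v

Answer: u⁴v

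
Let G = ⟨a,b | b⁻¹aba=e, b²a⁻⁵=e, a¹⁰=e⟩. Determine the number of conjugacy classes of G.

The conjugacy classes (representative and size) are:
  [e] (size 1), [a] (size 2), [a⁸] (size 2), [a⁷] (size 2), [a⁴] (size 2), [a⁵] (size 1), [a⁴b] (size 5), [a²b⁻¹] (size 5).
Class equation: 1 + 2 + 2 + 2 + 2 + 1 + 5 + 5 = 20 = |G|. So G has 8 conjugacy classes.

Answer: 8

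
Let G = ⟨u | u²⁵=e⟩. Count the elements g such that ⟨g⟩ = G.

G is cyclic of order 25. An element generates G iff its order is 25, and a cyclic group of order 25 has exactly φ(25) = 20 such elements.

Answer: 20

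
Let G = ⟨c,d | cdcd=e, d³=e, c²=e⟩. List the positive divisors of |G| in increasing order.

|G| = 6 = 2 · 3. By Lagrange's theorem the order of any subgroup divides 6; the divisors of 6 are 1, 2, 3, 6.

Answer: 1, 2, 3, 6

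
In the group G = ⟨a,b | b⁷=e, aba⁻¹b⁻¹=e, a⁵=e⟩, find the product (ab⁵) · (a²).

Compute (ab⁵) · (a²) by multiplying left to right and reducing via the relations at each step:
  (ab⁵) · a² = a³b⁵

Answer: a³b⁵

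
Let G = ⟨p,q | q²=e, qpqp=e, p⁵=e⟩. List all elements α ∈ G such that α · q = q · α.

⟨q⟩ ⊆ C_G(q) since powers of q commute with q; so |C_G(q)| ≥ |⟨q⟩| = 2.
By orbit–stabilizer, |C_G(q)| = |G| / |conj. class of q| = 10 / 5 = 2.
The 2 elements commuting with q are {e, q}.

Answer: {e, q}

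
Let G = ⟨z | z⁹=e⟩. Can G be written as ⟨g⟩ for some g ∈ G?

|G| = 9. The element z has order 9 (its powers give 9 distinct elements), so ⟨z⟩ = G and G is cyclic.

Answer: Yes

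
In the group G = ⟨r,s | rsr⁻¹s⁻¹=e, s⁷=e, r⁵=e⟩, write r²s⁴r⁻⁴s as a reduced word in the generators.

Multiply left to right, reducing at each step:
  (r²) · s⁴ = r²s⁴
  (r²s⁴) · r⁻⁴ = r³s⁴
  (r³s⁴) · s = r³s⁵

Answer: r³s⁵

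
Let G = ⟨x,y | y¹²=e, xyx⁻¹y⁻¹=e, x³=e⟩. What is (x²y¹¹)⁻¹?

The order of (x²y¹¹) is 12 (smallest k with (x²y¹¹)ᵏ = e), so (x²y¹¹)⁻¹ = (x²y¹¹)¹¹ = xy.
Check: (x²y¹¹) · (xy) → (x²y¹¹) · x = y¹¹;   (y¹¹) · y = e, giving e as required.

Answer: xy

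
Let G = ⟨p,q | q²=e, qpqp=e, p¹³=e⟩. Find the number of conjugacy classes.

The conjugacy classes (representative and size) are:
  [e] (size 1), [p¹²] (size 2), [p¹¹] (size 2), [p³] (size 2), [p⁴] (size 2), [p⁸] (size 2), [p⁶] (size 2), [q] (size 13).
Class equation: 1 + 2 + 2 + 2 + 2 + 2 + 2 + 13 = 26 = |G|. So G has 8 conjugacy classes.

Answer: 8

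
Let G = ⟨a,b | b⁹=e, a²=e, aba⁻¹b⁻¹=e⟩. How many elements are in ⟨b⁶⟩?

|⟨b⁶⟩| equals the order of b⁶. Compute successive powers until reaching e:
  (b⁶)¹ = b⁶, (b⁶)² = b³, (b⁶)³ = e.
The smallest positive k with (b⁶)ᵏ = e is 3, so |⟨b⁶⟩| = 3.

Answer: 3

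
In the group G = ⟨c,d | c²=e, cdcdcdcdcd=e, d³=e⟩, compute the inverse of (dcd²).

The order of (dcd²) is 2 (smallest k with (dcd²)ᵏ = e), so (dcd²)⁻¹ = (dcd²)¹ = dcd².
Check: (dcd²) · (dcd²) → (dcd²) · d = dc;   (dc) · c = d;   d · d² = e, giving e as required.

Answer: dcd²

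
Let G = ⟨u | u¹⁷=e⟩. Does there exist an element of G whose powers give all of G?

|G| = 17. The element u has order 17 (its powers give 17 distinct elements), so ⟨u⟩ = G and G is cyclic.

Answer: Yes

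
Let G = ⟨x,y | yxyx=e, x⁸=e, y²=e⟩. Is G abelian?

x·y = xy but y·x = x⁷y, so x·y ≠ y·x and G is not abelian.

Answer: No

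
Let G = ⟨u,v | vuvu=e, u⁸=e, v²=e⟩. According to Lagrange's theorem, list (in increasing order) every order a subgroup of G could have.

|G| = 16 = 2⁴. By Lagrange's theorem the order of any subgroup divides 16; the divisors of 16 are 1, 2, 4, 8, 16.

Answer: 1, 2, 4, 8, 16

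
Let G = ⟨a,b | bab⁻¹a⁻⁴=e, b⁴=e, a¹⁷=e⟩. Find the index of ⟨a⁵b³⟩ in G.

First find ord(a⁵b³) by computing successive powers:
  (a⁵b³)¹ = a⁵b³, (a⁵b³)² = a²b², (a⁵b³)³ = a¹⁴b, (a⁵b³)⁴ = e.
So |⟨a⁵b³⟩| = ord(a⁵b³) = 4. With |G| = 68, by Lagrange [G : ⟨a⁵b³⟩] = 68/4 = 17.

Answer: 17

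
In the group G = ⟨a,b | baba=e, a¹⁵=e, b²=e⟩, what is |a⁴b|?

Compute successive powers until reaching e:
  (a⁴b)¹ = a⁴b, (a⁴b)² = e.
The smallest positive k with (a⁴b)ᵏ = e is 2.

Answer: 2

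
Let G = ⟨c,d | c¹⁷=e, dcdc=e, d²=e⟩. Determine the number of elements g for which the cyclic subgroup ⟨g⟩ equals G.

⟨g⟩ = G would require ord(g) = |G| = 34, but the maximum element order in G is 17 < 34. So G is not cyclic and no single element generates it: the count is 0.

Answer: 0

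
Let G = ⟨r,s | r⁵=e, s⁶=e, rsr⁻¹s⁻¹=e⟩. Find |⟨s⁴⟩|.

|⟨s⁴⟩| equals the order of s⁴. Compute successive powers until reaching e:
  (s⁴)¹ = s⁴, (s⁴)² = s², (s⁴)³ = e.
The smallest positive k with (s⁴)ᵏ = e is 3, so |⟨s⁴⟩| = 3.

Answer: 3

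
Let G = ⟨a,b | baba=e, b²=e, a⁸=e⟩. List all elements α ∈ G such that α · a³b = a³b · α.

⟨a³b⟩ ⊆ C_G(a³b) since powers of a³b commute with a³b; so |C_G(a³b)| ≥ |⟨a³b⟩| = 2.
By orbit–stabilizer, |C_G(a³b)| = |G| / |conj. class of a³b| = 16 / 4 = 4.
The 4 elements commuting with a³b are {e, a⁴, a⁷b, a³b}.

Answer: {e, a⁴, a⁷b, a³b}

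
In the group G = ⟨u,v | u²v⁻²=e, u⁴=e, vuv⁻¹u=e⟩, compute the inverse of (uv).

The order of (uv) is 4 (smallest k with (uv)ᵏ = e), so (uv)⁻¹ = (uv)³ = uv⁻¹.
Check: (uv) · (uv⁻¹) → (uv) · u = v;   v · v⁻¹ = e, giving e as required.

Answer: uv⁻¹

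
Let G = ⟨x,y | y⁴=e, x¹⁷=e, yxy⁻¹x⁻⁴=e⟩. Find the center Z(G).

An element z ∈ Z(G) iff z commutes with every generator.
For example e is central: e·x = x = x·e; e·y = y = y·e.
Whereas x ∉ Z(G) since x·y = xy ≠ x⁴y = y·x.
Checking each of the 68 elements this way gives Z(G) = {e}, of order 1.

Answer: {e}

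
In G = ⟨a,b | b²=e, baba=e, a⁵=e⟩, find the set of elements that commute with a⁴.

⟨a⁴⟩ ⊆ C_G(a⁴) since powers of a⁴ commute with a⁴; so |C_G(a⁴)| ≥ |⟨a⁴⟩| = 5.
By orbit–stabilizer, |C_G(a⁴)| = |G| / |conj. class of a⁴| = 10 / 2 = 5.
The 5 elements commuting with a⁴ are {e, a, a², a³, a⁴}.

Answer: {e, a, a², a³, a⁴}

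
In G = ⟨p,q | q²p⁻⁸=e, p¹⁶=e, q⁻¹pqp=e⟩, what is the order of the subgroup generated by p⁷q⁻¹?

|⟨p⁷q⁻¹⟩| equals the order of p⁷q⁻¹. Compute successive powers until reaching e:
  (p⁷q⁻¹)¹ = p⁷q⁻¹, (p⁷q⁻¹)² = p⁸, (p⁷q⁻¹)³ = p⁷q, (p⁷q⁻¹)⁴ = e.
The smallest positive k with (p⁷q⁻¹)ᵏ = e is 4, so |⟨p⁷q⁻¹⟩| = 4.

Answer: 4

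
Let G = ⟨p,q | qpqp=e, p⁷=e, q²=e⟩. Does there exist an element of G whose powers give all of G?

Every cyclic group is abelian. But p·q = pq while q·p = p⁶q, so p·q ≠ q·p and G is not abelian. Hence G is not cyclic.

Answer: No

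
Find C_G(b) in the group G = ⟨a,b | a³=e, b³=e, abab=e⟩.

⟨b⟩ ⊆ C_G(b) since powers of b commute with b; so |C_G(b)| ≥ |⟨b⟩| = 3.
By orbit–stabilizer, |C_G(b)| = |G| / |conj. class of b| = 12 / 4 = 3.
The 3 elements commuting with b are {e, b, b²}.

Answer: {e, b, b²}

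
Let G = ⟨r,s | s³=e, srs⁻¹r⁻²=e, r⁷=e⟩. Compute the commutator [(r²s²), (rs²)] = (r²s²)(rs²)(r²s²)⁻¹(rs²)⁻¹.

[(r²s²), (rs²)] = (r²s²)·(rs²)·(r²s²)⁻¹·(rs²)⁻¹.
  (r²s²) · (rs²) = r⁶s
  (r⁶s) · (r³s) = r⁵s²
  (r⁵s²) · (r⁵s) = r⁴

Answer: r⁴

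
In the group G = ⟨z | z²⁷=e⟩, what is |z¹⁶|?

Compute successive powers until reaching e:
  (z¹⁶)¹ = z¹⁶, (z¹⁶)² = z⁵, (z¹⁶)³ = z²¹, (z¹⁶)⁴ = z¹⁰, (z¹⁶)⁵ = z²⁶, (z¹⁶)⁶ = z¹⁵, (z¹⁶)⁷ = z⁴, (z¹⁶)⁸ = z²⁰, (z¹⁶)⁹ = z⁹, (z¹⁶)¹⁰ = z²⁵, (z¹⁶)¹¹ = z¹⁴, (z¹⁶)¹² = z³, (z¹⁶)¹³ = z¹⁹, (z¹⁶)¹⁴ = z⁸, (z¹⁶)¹⁵ = z²⁴, (z¹⁶)¹⁶ = z¹³, (z¹⁶)¹⁷ = z², (z¹⁶)¹⁸ = z¹⁸, (z¹⁶)¹⁹ = z⁷, (z¹⁶)²⁰ = z²³, (z¹⁶)²¹ = z¹², (z¹⁶)²² = z, (z¹⁶)²³ = z¹⁷, (z¹⁶)²⁴ = z⁶, (z¹⁶)²⁵ = z²², (z¹⁶)²⁶ = z¹¹, (z¹⁶)²⁷ = e.
The smallest positive k with (z¹⁶)ᵏ = e is 27.

Answer: 27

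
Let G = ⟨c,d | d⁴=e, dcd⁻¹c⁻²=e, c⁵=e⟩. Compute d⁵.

Compute successive powers of d, reducing at each step:
  d²: d · d = d²
  d³: (d²) · d = d³
  d⁴: (d³) · d = e
  d⁵: e · d = d

Answer: d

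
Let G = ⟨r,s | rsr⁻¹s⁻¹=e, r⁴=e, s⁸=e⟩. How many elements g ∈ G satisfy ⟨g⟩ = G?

⟨g⟩ = G would require ord(g) = |G| = 32, but the maximum element order in G is 8 < 32. So G is not cyclic and no single element generates it: the count is 0.

Answer: 0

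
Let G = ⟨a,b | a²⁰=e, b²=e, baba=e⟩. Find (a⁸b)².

Compute successive powers of (a⁸b), reducing at each step:
  (a⁸b)²: (a⁸b) · a⁸ = b;   b · b = e

Answer: e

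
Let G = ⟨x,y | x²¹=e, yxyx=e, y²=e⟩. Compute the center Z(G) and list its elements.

An element z ∈ Z(G) iff z commutes with every generator.
For example e is central: e·x = x = x·e; e·y = y = y·e.
Whereas x ∉ Z(G) since x·y = xy ≠ x²⁰y = y·x.
Checking each of the 42 elements this way gives Z(G) = {e}, of order 1.

Answer: {e}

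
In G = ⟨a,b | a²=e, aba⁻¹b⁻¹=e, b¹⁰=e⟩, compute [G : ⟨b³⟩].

First find ord(b³) by computing successive powers:
  (b³)¹ = b³, (b³)² = b⁶, (b³)³ = b⁹, (b³)⁴ = b², (b³)⁵ = b⁵, (b³)⁶ = b⁸, (b³)⁷ = b, (b³)⁸ = b⁴, (b³)⁹ = b⁷, (b³)¹⁰ = e.
So |⟨b³⟩| = ord(b³) = 10. With |G| = 20, by Lagrange [G : ⟨b³⟩] = 20/10 = 2.

Answer: 2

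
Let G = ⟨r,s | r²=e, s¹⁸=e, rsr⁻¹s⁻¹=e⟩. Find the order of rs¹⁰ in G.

Compute successive powers until reaching e:
  (rs¹⁰)¹ = rs¹⁰, (rs¹⁰)² = s², (rs¹⁰)³ = rs¹², (rs¹⁰)⁴ = s⁴, (rs¹⁰)⁵ = rs¹⁴, (rs¹⁰)⁶ = s⁶, (rs¹⁰)⁷ = rs¹⁶, (rs¹⁰)⁸ = s⁸, (rs¹⁰)⁹ = r, (rs¹⁰)¹⁰ = s¹⁰, (rs¹⁰)¹¹ = rs², (rs¹⁰)¹² = s¹², (rs¹⁰)¹³ = rs⁴, (rs¹⁰)¹⁴ = s¹⁴, (rs¹⁰)¹⁵ = rs⁶, (rs¹⁰)¹⁶ = s¹⁶, (rs¹⁰)¹⁷ = rs⁸, (rs¹⁰)¹⁸ = e.
The smallest positive k with (rs¹⁰)ᵏ = e is 18.

Answer: 18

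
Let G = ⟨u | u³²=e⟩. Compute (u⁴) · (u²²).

Compute (u⁴) · (u²²) by multiplying left to right and reducing via the relations at each step:
  (u⁴) · u²² = u²⁶

Answer: u²⁶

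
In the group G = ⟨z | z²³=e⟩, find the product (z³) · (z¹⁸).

Compute (z³) · (z¹⁸) by multiplying left to right and reducing via the relations at each step:
  (z³) · z¹⁸ = z²¹

Answer: z²¹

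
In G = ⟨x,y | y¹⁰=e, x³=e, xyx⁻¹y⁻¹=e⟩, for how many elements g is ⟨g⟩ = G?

G is cyclic of order 30. An element generates G iff its order is 30, and a cyclic group of order 30 has exactly φ(30) = 8 such elements.

Answer: 8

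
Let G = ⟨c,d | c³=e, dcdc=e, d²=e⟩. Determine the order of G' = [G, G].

G' = [G, G] is generated by all commutators. The generator-pair commutators are: [c, d] = c².
The subgroup they normally generate is {e, c, c²}, of order 3.
Check: |G/G'| = 6/3 = 2 is the order of the abelianisation.

Answer: 3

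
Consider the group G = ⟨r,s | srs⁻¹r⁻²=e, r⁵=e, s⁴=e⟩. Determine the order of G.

Enumerate words in the generators, reducing via the relations: the distinct elements are
  {e, r, s, rs, r², r³, r⁴, s², s³, rs², rs³, r²s, r³s, r⁴s, r²s², r²s³, r³s², r³s³, r⁴s², r⁴s³}.
No further products give new elements, so |G| = 20.

Answer: 20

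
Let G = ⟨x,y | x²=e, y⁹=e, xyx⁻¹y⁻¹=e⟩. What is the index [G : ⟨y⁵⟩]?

First find ord(y⁵) by computing successive powers:
  (y⁵)¹ = y⁵, (y⁵)² = y, (y⁵)³ = y⁶, (y⁵)⁴ = y², (y⁵)⁵ = y⁷, (y⁵)⁶ = y³, (y⁵)⁷ = y⁸, (y⁵)⁸ = y⁴, (y⁵)⁹ = e.
So |⟨y⁵⟩| = ord(y⁵) = 9. With |G| = 18, by Lagrange [G : ⟨y⁵⟩] = 18/9 = 2.

Answer: 2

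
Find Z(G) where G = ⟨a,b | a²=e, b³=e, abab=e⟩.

An element z ∈ Z(G) iff z commutes with every generator.
For example e is central: e·a = a = a·e; e·b = b = b·e.
Whereas a ∉ Z(G) since a·b = ab ≠ ab² = b·a.
Checking each of the 6 elements this way gives Z(G) = {e}, of order 1.

Answer: {e}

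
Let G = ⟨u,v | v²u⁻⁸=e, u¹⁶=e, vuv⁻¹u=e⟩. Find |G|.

Enumerate words in the generators, reducing via the relations: the distinct elements are
  {e, u, v, uv, u², u³, u⁴, u⁵, u⁶, u⁷, u⁸, u⁹, u²v, u³v, u¹², u¹³, u¹¹, u¹⁰, u¹⁴, u¹⁵, u⁴v, u⁵v, u⁶v, u⁷v, v⁻¹, uv⁻¹, u²v⁻¹, u³v⁻¹, u⁴v⁻¹, u⁵v⁻¹, u⁶v⁻¹, u⁷v⁻¹}.
No further products give new elements, so |G| = 32.

Answer: 32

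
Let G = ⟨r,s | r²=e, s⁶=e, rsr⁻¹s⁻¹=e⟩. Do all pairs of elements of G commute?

Each pair of generators commutes: r·s = rs = s·r. Since the generators pairwise commute, every element of G commutes with every other, so G is abelian.

Answer: Yes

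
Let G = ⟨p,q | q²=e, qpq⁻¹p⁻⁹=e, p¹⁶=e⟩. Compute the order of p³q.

Compute successive powers until reaching e:
  (p³q)¹ = p³q, (p³q)² = p¹⁴, (p³q)³ = pq, (p³q)⁴ = p¹², (p³q)⁵ = p¹⁵q, (p³q)⁶ = p¹⁰, (p³q)⁷ = p¹³q, (p³q)⁸ = p⁸, (p³q)⁹ = p¹¹q, (p³q)¹⁰ = p⁶, (p³q)¹¹ = p⁹q, (p³q)¹² = p⁴, (p³q)¹³ = p⁷q, (p³q)¹⁴ = p², (p³q)¹⁵ = p⁵q, (p³q)¹⁶ = e.
The smallest positive k with (p³q)ᵏ = e is 16.

Answer: 16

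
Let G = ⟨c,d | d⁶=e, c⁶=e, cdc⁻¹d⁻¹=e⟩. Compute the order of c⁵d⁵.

Compute successive powers until reaching e:
  (c⁵d⁵)¹ = c⁵d⁵, (c⁵d⁵)² = c⁴d⁴, (c⁵d⁵)³ = c³d³, (c⁵d⁵)⁴ = c²d², (c⁵d⁵)⁵ = cd, (c⁵d⁵)⁶ = e.
The smallest positive k with (c⁵d⁵)ᵏ = e is 6.

Answer: 6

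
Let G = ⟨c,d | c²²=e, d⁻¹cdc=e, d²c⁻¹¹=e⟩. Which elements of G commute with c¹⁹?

⟨c¹⁹⟩ ⊆ C_G(c¹⁹) since powers of c¹⁹ commute with c¹⁹; so |C_G(c¹⁹)| ≥ |⟨c¹⁹⟩| = 22.
By orbit–stabilizer, |C_G(c¹⁹)| = |G| / |conj. class of c¹⁹| = 44 / 2 = 22.
The 22 elements commuting with c¹⁹ are {e, c, c², c³, c⁴, c⁵, c⁶, c⁷, c⁸, c⁹, c¹⁰, c¹¹, c¹², c¹³, c¹⁴, c¹⁵, c¹⁶, c¹⁷, c¹⁸, c¹⁹, c²⁰, c²¹}.

Answer: {e, c, c², c³, c⁴, c⁵, c⁶, c⁷, c⁸, c⁹, c¹⁰, c¹¹, c¹², c¹³, c¹⁴, c¹⁵, c¹⁶, c¹⁷, c¹⁸, c¹⁹, c²⁰, c²¹}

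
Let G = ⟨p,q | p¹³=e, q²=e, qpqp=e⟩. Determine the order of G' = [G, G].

G' = [G, G] is generated by all commutators. The generator-pair commutators are: [p, q] = p².
The subgroup they normally generate is {e, p, p², p³, p⁴, p⁵, p⁶, p⁷, p⁸, p⁹, p¹⁰, p¹¹, p¹²}, of order 13.
Check: |G/G'| = 26/13 = 2 is the order of the abelianisation.

Answer: 13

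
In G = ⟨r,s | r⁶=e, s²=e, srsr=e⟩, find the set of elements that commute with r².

⟨r²⟩ ⊆ C_G(r²) since powers of r² commute with r²; so |C_G(r²)| ≥ |⟨r²⟩| = 3.
By orbit–stabilizer, |C_G(r²)| = |G| / |conj. class of r²| = 12 / 2 = 6.
The 6 elements commuting with r² are {e, r, r², r³, r⁴, r⁵}.

Answer: {e, r, r², r³, r⁴, r⁵}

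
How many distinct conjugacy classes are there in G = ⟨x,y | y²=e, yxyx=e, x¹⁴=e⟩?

The conjugacy classes (representative and size) are:
  [e] (size 1), [x¹³] (size 2), [x²] (size 2), [x³] (size 2), [x¹⁰] (size 2), [x⁵] (size 2), [x⁸] (size 2), [x⁷] (size 1), [x⁶y] (size 7), [x⁹y] (size 7).
Class equation: 1 + 2 + 2 + 2 + 2 + 2 + 2 + 1 + 7 + 7 = 28 = |G|. So G has 10 conjugacy classes.

Answer: 10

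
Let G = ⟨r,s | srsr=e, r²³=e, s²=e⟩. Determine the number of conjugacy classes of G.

The conjugacy classes (representative and size) are:
  [e] (size 1), [r] (size 2), [r²¹] (size 2), [r²⁰] (size 2), [r⁴] (size 2), [r¹⁸] (size 2), [r⁶] (size 2), [r¹⁶] (size 2), [r⁸] (size 2), [r⁹] (size 2), [r¹⁰] (size 2), [r¹²] (size 2), [r¹⁸s] (size 23).
Class equation: 1 + 2 + 2 + 2 + 2 + 2 + 2 + 2 + 2 + 2 + 2 + 2 + 23 = 46 = |G|. So G has 13 conjugacy classes.

Answer: 13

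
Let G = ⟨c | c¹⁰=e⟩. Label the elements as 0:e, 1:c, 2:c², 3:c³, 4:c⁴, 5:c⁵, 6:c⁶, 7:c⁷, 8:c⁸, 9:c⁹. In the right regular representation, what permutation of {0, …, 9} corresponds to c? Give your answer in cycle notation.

(0 1 2 3 4 5 6 7 8 9)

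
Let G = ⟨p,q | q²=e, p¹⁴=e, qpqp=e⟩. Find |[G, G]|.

G' = [G, G] is generated by all commutators. The generator-pair commutators are: [p, q] = p².
The subgroup they normally generate is {e, p², p⁴, p⁶, p⁸, p¹⁰, p¹²}, of order 7.
Check: |G/G'| = 28/7 = 4 is the order of the abelianisation.

Answer: 7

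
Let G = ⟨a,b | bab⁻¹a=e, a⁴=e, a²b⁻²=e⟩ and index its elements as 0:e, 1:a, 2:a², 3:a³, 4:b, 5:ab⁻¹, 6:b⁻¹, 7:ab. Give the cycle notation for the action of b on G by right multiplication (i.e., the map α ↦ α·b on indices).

(0 4 2 6)(1 7 3 5)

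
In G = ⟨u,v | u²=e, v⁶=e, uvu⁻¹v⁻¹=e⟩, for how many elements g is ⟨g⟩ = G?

⟨g⟩ = G would require ord(g) = |G| = 12, but the maximum element order in G is 6 < 12. So G is not cyclic and no single element generates it: the count is 0.

Answer: 0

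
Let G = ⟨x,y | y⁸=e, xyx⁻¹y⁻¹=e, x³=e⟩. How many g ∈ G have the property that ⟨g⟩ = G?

G is cyclic of order 24. An element generates G iff its order is 24, and a cyclic group of order 24 has exactly φ(24) = 8 such elements.

Answer: 8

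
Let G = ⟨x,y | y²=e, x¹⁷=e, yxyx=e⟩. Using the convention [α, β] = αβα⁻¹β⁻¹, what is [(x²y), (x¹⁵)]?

[(x²y), (x¹⁵)] = (x²y)·(x¹⁵)·(x²y)⁻¹·(x¹⁵)⁻¹.
  (x²y) · (x¹⁵) = x⁴y
  (x⁴y) · (x²y) = x²
  (x²) · (x²) = x⁴

Answer: x⁴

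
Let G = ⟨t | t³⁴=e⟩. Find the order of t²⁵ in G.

Compute successive powers until reaching e:
  (t²⁵)¹ = t²⁵, (t²⁵)² = t¹⁶, (t²⁵)³ = t⁷, (t²⁵)⁴ = t³², (t²⁵)⁵ = t²³, (t²⁵)⁶ = t¹⁴, (t²⁵)⁷ = t⁵, (t²⁵)⁸ = t³⁰, (t²⁵)⁹ = t²¹, (t²⁵)¹⁰ = t¹², (t²⁵)¹¹ = t³, (t²⁵)¹² = t²⁸, (t²⁵)¹³ = t¹⁹, (t²⁵)¹⁴ = t¹⁰, (t²⁵)¹⁵ = t, (t²⁵)¹⁶ = t²⁶, (t²⁵)¹⁷ = t¹⁷, (t²⁵)¹⁸ = t⁸, (t²⁵)¹⁹ = t³³, (t²⁵)²⁰ = t²⁴, (t²⁵)²¹ = t¹⁵, (t²⁵)²² = t⁶, (t²⁵)²³ = t³¹, (t²⁵)²⁴ = t²², (t²⁵)²⁵ = t¹³, (t²⁵)²⁶ = t⁴, (t²⁵)²⁷ = t²⁹, (t²⁵)²⁸ = t²⁰, (t²⁵)²⁹ = t¹¹, (t²⁵)³⁰ = t², (t²⁵)³¹ = t²⁷, (t²⁵)³² = t¹⁸, (t²⁵)³³ = t⁹, (t²⁵)³⁴ = e.
The smallest positive k with (t²⁵)ᵏ = e is 34.

Answer: 34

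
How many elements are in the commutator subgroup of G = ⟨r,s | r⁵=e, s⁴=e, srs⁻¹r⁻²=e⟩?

G' = [G, G] is generated by all commutators. The generator-pair commutators are: [r, s] = r⁴.
The subgroup they normally generate is {e, r, r², r³, r⁴}, of order 5.
Check: |G/G'| = 20/5 = 4 is the order of the abelianisation.

Answer: 5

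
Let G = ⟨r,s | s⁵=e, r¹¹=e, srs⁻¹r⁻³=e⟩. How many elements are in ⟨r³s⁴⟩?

|⟨r³s⁴⟩| equals the order of r³s⁴. Compute successive powers until reaching e:
  (r³s⁴)¹ = r³s⁴, (r³s⁴)² = r⁴s³, (r³s⁴)³ = r⁸s², (r³s⁴)⁴ = r²s, (r³s⁴)⁵ = e.
The smallest positive k with (r³s⁴)ᵏ = e is 5, so |⟨r³s⁴⟩| = 5.

Answer: 5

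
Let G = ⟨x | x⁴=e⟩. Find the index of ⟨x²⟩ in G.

First find ord(x²) by computing successive powers:
  (x²)¹ = x², (x²)² = e.
So |⟨x²⟩| = ord(x²) = 2. With |G| = 4, by Lagrange [G : ⟨x²⟩] = 4/2 = 2.

Answer: 2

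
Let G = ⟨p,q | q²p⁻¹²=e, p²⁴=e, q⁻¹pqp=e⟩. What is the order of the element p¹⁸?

Compute successive powers until reaching e:
  (p¹⁸)¹ = p¹⁸, (p¹⁸)² = p¹², (p¹⁸)³ = p⁶, (p¹⁸)⁴ = e.
The smallest positive k with (p¹⁸)ᵏ = e is 4.

Answer: 4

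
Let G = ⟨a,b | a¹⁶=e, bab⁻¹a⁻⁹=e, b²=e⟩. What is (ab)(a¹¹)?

Compute (ab) · (a¹¹) by multiplying left to right and reducing via the relations at each step:
  (ab) · a¹¹ = a⁴b

Answer: a⁴b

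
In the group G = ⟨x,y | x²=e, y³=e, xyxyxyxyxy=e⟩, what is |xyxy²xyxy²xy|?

Compute successive powers until reaching e:
  (xyxy²xyxy²xy)¹ = xyxy²xyxy²xy, (xyxy²xyxy²xy)² = e.
The smallest positive k with (xyxy²xyxy²xy)ᵏ = e is 2.

Answer: 2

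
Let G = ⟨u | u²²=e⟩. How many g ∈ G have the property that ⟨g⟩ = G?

G is cyclic of order 22. An element generates G iff its order is 22, and a cyclic group of order 22 has exactly φ(22) = 10 such elements.

Answer: 10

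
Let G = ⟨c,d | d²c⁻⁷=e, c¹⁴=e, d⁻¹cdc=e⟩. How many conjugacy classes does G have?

The conjugacy classes (representative and size) are:
  [e] (size 1), [c¹³] (size 2), [c¹²] (size 2), [c¹¹] (size 2), [c⁴] (size 2), [c⁵] (size 2), [c⁸] (size 2), [c⁷] (size 1), [c⁵d⁻¹] (size 7), [c⁵d] (size 7).
Class equation: 1 + 2 + 2 + 2 + 2 + 2 + 2 + 1 + 7 + 7 = 28 = |G|. So G has 10 conjugacy classes.

Answer: 10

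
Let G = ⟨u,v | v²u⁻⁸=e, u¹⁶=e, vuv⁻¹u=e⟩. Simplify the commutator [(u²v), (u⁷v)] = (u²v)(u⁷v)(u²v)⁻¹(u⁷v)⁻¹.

[(u²v), (u⁷v)] = (u²v)·(u⁷v)·(u²v)⁻¹·(u⁷v)⁻¹.
  (u²v) · (u⁷v) = u³
  (u³) · (u²v⁻¹) = u⁵v⁻¹
  (u⁵v⁻¹) · (u⁷v⁻¹) = u⁶

Answer: u⁶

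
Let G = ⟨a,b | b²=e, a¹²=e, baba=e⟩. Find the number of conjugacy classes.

The conjugacy classes (representative and size) are:
  [e] (size 1), [a¹¹] (size 2), [a²] (size 2), [a⁹] (size 2), [a⁴] (size 2), [a⁵] (size 2), [a⁶] (size 1), [b] (size 6), [ab] (size 6).
Class equation: 1 + 2 + 2 + 2 + 2 + 2 + 1 + 6 + 6 = 24 = |G|. So G has 9 conjugacy classes.

Answer: 9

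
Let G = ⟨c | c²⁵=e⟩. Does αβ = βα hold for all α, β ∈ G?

G has a single generator, so G is cyclic and hence abelian.

Answer: Yes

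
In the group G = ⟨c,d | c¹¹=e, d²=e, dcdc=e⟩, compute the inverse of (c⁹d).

The order of (c⁹d) is 2 (smallest k with (c⁹d)ᵏ = e), so (c⁹d)⁻¹ = (c⁹d)¹ = c⁹d.
Check: (c⁹d) · (c⁹d) → (c⁹d) · c⁹ = d;   d · d = e, giving e as required.

Answer: c⁹d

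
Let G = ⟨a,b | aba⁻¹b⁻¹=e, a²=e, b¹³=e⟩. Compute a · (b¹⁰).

Compute a · (b¹⁰) by multiplying left to right and reducing via the relations at each step:
  a · b¹⁰ = ab¹⁰

Answer: ab¹⁰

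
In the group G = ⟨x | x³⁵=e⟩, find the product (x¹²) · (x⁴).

Compute (x¹²) · (x⁴) by multiplying left to right and reducing via the relations at each step:
  (x¹²) · x⁴ = x¹⁶

Answer: x¹⁶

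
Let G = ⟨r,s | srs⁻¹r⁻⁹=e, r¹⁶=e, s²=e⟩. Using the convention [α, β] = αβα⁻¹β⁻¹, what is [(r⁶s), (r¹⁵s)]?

[(r⁶s), (r¹⁵s)] = (r⁶s)·(r¹⁵s)·(r⁶s)⁻¹·(r¹⁵s)⁻¹.
  (r⁶s) · (r¹⁵s) = r¹³
  (r¹³) · (r¹⁰s) = r⁷s
  (r⁷s) · (r⁹s) = r⁸

Answer: r⁸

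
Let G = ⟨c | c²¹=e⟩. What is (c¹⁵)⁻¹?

The order of (c¹⁵) is 7 (smallest k with (c¹⁵)ᵏ = e), so (c¹⁵)⁻¹ = (c¹⁵)⁶ = c⁶.
Check: (c¹⁵) · (c⁶) → (c¹⁵) · c⁶ = e, giving e as required.

Answer: c⁶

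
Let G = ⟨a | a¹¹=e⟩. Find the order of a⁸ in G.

Compute successive powers until reaching e:
  (a⁸)¹ = a⁸, (a⁸)² = a⁵, (a⁸)³ = a², (a⁸)⁴ = a¹⁰, (a⁸)⁵ = a⁷, (a⁸)⁶ = a⁴, (a⁸)⁷ = a, (a⁸)⁸ = a⁹, (a⁸)⁹ = a⁶, (a⁸)¹⁰ = a³, (a⁸)¹¹ = e.
The smallest positive k with (a⁸)ᵏ = e is 11.

Answer: 11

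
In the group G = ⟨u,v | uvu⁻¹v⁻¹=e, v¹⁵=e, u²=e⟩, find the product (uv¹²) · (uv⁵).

Compute (uv¹²) · (uv⁵) by multiplying left to right and reducing via the relations at each step:
  (uv¹²) · u = v¹²
  (v¹²) · v⁵ = v²

Answer: v²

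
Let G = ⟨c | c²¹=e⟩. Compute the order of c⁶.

Compute successive powers until reaching e:
  (c⁶)¹ = c⁶, (c⁶)² = c¹², (c⁶)³ = c¹⁸, (c⁶)⁴ = c³, (c⁶)⁵ = c⁹, (c⁶)⁶ = c¹⁵, (c⁶)⁷ = e.
The smallest positive k with (c⁶)ᵏ = e is 7.

Answer: 7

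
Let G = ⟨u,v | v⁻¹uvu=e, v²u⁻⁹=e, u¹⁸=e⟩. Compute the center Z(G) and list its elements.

An element z ∈ Z(G) iff z commutes with every generator.
For example u⁹ is central: (u⁹)·u = u¹⁰ = u·(u⁹); (u⁹)·v = v⁻¹ = v·(u⁹).
Whereas u ∉ Z(G) since u·v = uv ≠ u⁸v⁻¹ = v·u.
Checking each of the 36 elements this way gives Z(G) = {e, u⁹}, of order 2.

Answer: {e, u⁹}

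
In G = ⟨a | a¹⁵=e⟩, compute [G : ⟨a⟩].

First find ord(a) by computing successive powers:
  a¹ = a, a² = a², a³ = a³, a⁴ = a⁴, a⁵ = a⁵, a⁶ = a⁶, a⁷ = a⁷, a⁸ = a⁸, a⁹ = a⁹, a¹⁰ = a¹⁰, a¹¹ = a¹¹, a¹² = a¹², a¹³ = a¹³, a¹⁴ = a¹⁴, a¹⁵ = e.
So |⟨a⟩| = ord(a) = 15. With |G| = 15, by Lagrange [G : ⟨a⟩] = 15/15 = 1.

Answer: 1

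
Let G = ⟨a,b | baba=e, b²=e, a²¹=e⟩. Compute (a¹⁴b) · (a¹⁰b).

Compute (a¹⁴b) · (a¹⁰b) by multiplying left to right and reducing via the relations at each step:
  (a¹⁴b) · a¹⁰ = a⁴b
  (a⁴b) · b = a⁴

Answer: a⁴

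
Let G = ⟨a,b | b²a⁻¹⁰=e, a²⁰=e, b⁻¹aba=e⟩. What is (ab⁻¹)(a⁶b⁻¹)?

Compute (ab⁻¹) · (a⁶b⁻¹) by multiplying left to right and reducing via the relations at each step:
  (ab⁻¹) · a⁶ = a⁵b
  (a⁵b) · b⁻¹ = a⁵

Answer: a⁵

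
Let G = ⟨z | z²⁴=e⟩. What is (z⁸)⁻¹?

The order of (z⁸) is 3 (smallest k with (z⁸)ᵏ = e), so (z⁸)⁻¹ = (z⁸)² = z¹⁶.
Check: (z⁸) · (z¹⁶) → (z⁸) · z¹⁶ = e, giving e as required.

Answer: z¹⁶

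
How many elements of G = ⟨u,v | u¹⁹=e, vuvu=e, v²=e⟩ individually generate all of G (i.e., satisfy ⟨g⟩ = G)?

⟨g⟩ = G would require ord(g) = |G| = 38, but the maximum element order in G is 19 < 38. So G is not cyclic and no single element generates it: the count is 0.

Answer: 0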